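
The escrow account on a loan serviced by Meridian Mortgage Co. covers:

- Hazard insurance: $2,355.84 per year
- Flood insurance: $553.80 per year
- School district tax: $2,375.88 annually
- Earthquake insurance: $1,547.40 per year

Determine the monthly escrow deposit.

$569.41

Hazard insurance: $2,355.84
Flood insurance: $553.80
School district tax: $2,375.88
Earthquake insurance: $1,547.40
Combined annual = $2,355.84 + $553.80 + $2,375.88 + $1,547.40 = $6,832.92
Monthly escrow = $6,832.92 / 12 = $569.41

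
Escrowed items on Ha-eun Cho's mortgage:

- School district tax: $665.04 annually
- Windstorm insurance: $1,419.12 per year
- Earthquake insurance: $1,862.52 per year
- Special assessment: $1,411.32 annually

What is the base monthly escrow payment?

School district tax: $665.04 annually
Windstorm insurance: $1,419.12 annually
Earthquake insurance: $1,862.52 annually
Special assessment: $1,411.32 annually
Combined annual = $5,358.00
Per month = $5,358.00 / 12 = $446.50

$446.50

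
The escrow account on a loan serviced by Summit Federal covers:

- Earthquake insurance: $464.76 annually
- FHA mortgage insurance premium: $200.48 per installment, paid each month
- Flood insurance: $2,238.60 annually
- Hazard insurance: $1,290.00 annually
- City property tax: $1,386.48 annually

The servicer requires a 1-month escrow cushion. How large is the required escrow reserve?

$648.80

Earthquake insurance — $464.76
FHA mortgage insurance premium — $200.48 × 12 = $2,405.76
Flood insurance — $2,238.60
Hazard insurance — $1,290.00
City property tax — $1,386.48
Total per year = $7,785.60
Per month = $7,785.60 ÷ 12 = $648.80
Cushion = 1 × $648.80 = $648.80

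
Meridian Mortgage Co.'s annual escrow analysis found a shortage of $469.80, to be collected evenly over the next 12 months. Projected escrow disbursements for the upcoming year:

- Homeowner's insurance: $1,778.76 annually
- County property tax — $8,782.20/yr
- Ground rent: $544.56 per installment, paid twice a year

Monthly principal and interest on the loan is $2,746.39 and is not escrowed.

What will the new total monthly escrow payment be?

$1,009.99

Homeowner's insurance = $1,778.76/yr
County property tax = $8,782.20/yr
Ground rent = $544.56 × 2 = $1,089.12/yr
Annual escrow total = $1,778.76 + $8,782.20 + $1,089.12 = $11,650.08
Per month = $11,650.08 ÷ 12 = $970.84
Monthly shortage recovery: $469.80 / 12 = $39.15
New monthly escrow = $970.84 + $39.15 = $1,009.99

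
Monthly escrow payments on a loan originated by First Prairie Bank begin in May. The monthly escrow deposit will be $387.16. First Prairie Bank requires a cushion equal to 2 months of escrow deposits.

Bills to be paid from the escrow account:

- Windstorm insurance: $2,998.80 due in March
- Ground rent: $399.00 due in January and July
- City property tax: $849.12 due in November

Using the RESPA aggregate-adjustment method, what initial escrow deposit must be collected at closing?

$1,161.48

Cushion = 2 × $387.16 = $774.32
Trial balance (start $0, +$387.16 each month, − disbursements):
  May: +$387.16 → $387.16
  Jun: +$387.16 → $774.32
  Jul: +$387.16 − $399.00 → $762.48
  Aug: +$387.16 → $1,149.64
  Sep: +$387.16 → $1,536.80
  Oct: +$387.16 → $1,923.96
  Nov: +$387.16 − $849.12 → $1,462.00
  Dec: +$387.16 → $1,849.16
  Jan: +$387.16 − $399.00 → $1,837.32
  Feb: +$387.16 → $2,224.48
  Mar: +$387.16 − $2,998.80 → -$387.16
  Apr: +$387.16 → $0.00
Lowest trial balance = -$387.16 (Mar)
Initial deposit = cushion − low point = $774.32 − (-$387.16) = $1,161.48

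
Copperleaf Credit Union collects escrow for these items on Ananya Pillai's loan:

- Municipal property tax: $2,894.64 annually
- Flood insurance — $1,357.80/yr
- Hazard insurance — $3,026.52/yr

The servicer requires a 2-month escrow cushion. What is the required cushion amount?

$1,213.16

Municipal property tax = $2,894.64 per year
Flood insurance = $1,357.80 per year
Hazard insurance = $3,026.52 per year
Yearly total = $2,894.64 + $1,357.80 + $3,026.52 = $7,278.96
Monthly = $7,278.96 / 12 = $606.58
Required cushion = 2 × $606.58 = $1,213.16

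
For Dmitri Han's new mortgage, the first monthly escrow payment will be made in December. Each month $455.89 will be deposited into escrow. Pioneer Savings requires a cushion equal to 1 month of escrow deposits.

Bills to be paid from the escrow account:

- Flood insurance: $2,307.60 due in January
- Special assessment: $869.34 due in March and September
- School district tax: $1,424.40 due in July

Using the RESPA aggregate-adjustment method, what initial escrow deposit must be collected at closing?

$1,851.71

Cushion = 1 × $455.89 = $455.89
Trial balance (start $0, +$455.89 each month, − disbursements):
  Dec: +$455.89 → $455.89
  Jan: +$455.89 − $2,307.60 → -$1,395.82
  Feb: +$455.89 → -$939.93
  Mar: +$455.89 − $869.34 → -$1,353.38
  Apr: +$455.89 → -$897.49
  May: +$455.89 → -$441.60
  Jun: +$455.89 → $14.29
  Jul: +$455.89 − $1,424.40 → -$954.22
  Aug: +$455.89 → -$498.33
  Sep: +$455.89 − $869.34 → -$911.78
  Oct: +$455.89 → -$455.89
  Nov: +$455.89 → $0.00
Lowest trial balance = -$1,395.82 (Jan)
Initial deposit = cushion − low point = $455.89 − (-$1,395.82) = $1,851.71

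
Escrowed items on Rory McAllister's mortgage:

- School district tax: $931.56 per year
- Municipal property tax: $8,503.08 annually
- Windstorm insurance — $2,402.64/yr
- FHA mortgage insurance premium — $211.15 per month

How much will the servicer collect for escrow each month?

$1,197.59

School district tax = $931.56/yr
Municipal property tax = $8,503.08/yr
Windstorm insurance = $2,402.64/yr
FHA mortgage insurance premium = $211.15 × 12 = $2,533.80/yr
Yearly total = $931.56 + $8,503.08 + $2,402.64 + $2,533.80 = $14,371.08
Base monthly escrow = $14,371.08 / 12 = $1,197.59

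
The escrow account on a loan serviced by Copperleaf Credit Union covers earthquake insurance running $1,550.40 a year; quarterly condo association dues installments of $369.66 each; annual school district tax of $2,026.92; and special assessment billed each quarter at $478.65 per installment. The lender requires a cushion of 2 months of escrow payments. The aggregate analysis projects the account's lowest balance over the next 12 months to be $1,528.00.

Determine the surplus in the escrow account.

Earthquake insurance: $1,550.40 per year
Condo association dues: $369.66 × 4 = $1,478.64 per year
School district tax: $2,026.92 per year
Special assessment: $478.65 × 4 = $1,914.60 per year
Total per year = $1,550.40 + $1,478.64 + $2,026.92 + $1,914.60 = $6,970.56
Monthly escrow = $6,970.56 / 12 = $580.88
Cushion = 2 × $580.88 = $1,161.76
Excess over cushion: $1,528.00 − $1,161.76 = $366.24

$366.24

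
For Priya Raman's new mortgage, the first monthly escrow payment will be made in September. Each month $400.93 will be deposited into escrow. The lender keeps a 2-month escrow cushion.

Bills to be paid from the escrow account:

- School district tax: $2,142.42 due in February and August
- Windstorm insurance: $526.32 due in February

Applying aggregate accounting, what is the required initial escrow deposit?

$1,065.02

Cushion = 2 × $400.93 = $801.86
Trial balance (start $0, +$400.93 each month, − disbursements):
  Sep: +$400.93 → $400.93
  Oct: +$400.93 → $801.86
  Nov: +$400.93 → $1,202.79
  Dec: +$400.93 → $1,603.72
  Jan: +$400.93 → $2,004.65
  Feb: +$400.93 − $2,668.74 → -$263.16
  Mar: +$400.93 → $137.77
  Apr: +$400.93 → $538.70
  May: +$400.93 → $939.63
  Jun: +$400.93 → $1,340.56
  Jul: +$400.93 → $1,741.49
  Aug: +$400.93 − $2,142.42 → $0.00
Lowest trial balance = -$263.16 (Feb)
Initial deposit = cushion − low point = $801.86 − (-$263.16) = $1,065.02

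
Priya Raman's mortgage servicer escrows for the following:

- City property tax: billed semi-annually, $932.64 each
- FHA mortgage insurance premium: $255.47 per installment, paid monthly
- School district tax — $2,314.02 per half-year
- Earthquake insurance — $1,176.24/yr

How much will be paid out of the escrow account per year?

City property tax = $932.64 × 2 = $1,865.28 per year
FHA mortgage insurance premium = $255.47 × 12 = $3,065.64 per year
School district tax = $2,314.02 × 2 = $4,628.04 per year
Earthquake insurance = $1,176.24 per year
Annual escrow total = $1,865.28 + $3,065.64 + $4,628.04 + $1,176.24 = $10,735.20

$10,735.20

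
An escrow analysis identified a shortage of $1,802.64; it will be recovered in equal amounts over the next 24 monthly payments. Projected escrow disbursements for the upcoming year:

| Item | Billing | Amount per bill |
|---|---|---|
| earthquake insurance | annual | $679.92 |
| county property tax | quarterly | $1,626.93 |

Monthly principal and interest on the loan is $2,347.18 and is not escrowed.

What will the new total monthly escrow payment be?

Earthquake insurance: $679.92 annually
County property tax: $1,626.93 × 4 = $6,507.72 annually
Total annual escrow = $7,187.64
Monthly escrow = $7,187.64 ÷ 12 = $598.97
Shortage per month = $1,802.64 ÷ 24 = $75.11
New monthly escrow = $598.97 + $75.11 = $674.08

$674.08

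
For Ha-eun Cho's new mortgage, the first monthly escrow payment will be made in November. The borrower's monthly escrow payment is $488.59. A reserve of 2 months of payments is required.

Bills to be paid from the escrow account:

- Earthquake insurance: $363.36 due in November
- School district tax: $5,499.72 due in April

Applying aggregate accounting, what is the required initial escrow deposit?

$3,908.72

Cushion = 2 × $488.59 = $977.18
Trial balance (start $0, +$488.59 each month, − disbursements):
  Nov: +$488.59 − $363.36 → $125.23
  Dec: +$488.59 → $613.82
  Jan: +$488.59 → $1,102.41
  Feb: +$488.59 → $1,591.00
  Mar: +$488.59 → $2,079.59
  Apr: +$488.59 − $5,499.72 → -$2,931.54
  May: +$488.59 → -$2,442.95
  Jun: +$488.59 → -$1,954.36
  Jul: +$488.59 → -$1,465.77
  Aug: +$488.59 → -$977.18
  Sep: +$488.59 → -$488.59
  Oct: +$488.59 → $0.00
Lowest trial balance = -$2,931.54 (Apr)
Initial deposit = cushion − low point = $977.18 − (-$2,931.54) = $3,908.72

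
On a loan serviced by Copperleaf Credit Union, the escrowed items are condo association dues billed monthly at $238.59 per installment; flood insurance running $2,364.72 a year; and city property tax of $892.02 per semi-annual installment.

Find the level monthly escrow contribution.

$584.32

Condo association dues — $238.59 × 12 = $2,863.08
Flood insurance — $2,364.72
City property tax — $892.02 × 2 = $1,784.04
Combined annual = $7,011.84
Monthly = $7,011.84 / 12 = $584.32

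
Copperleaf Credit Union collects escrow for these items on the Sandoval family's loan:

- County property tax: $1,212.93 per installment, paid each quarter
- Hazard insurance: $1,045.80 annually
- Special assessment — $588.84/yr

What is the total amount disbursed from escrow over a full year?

County property tax — $1,212.93 × 4 = $4,851.72
Hazard insurance — $1,045.80
Special assessment — $588.84
Yearly total = $4,851.72 + $1,045.80 + $588.84 = $6,486.36

$6,486.36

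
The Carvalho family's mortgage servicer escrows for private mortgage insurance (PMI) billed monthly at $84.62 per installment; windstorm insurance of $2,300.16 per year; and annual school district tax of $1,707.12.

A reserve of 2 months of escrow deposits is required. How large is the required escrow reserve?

Private mortgage insurance (PMI) = $84.62 × 12 = $1,015.44 annually
Windstorm insurance = $2,300.16 annually
School district tax = $1,707.12 annually
Total annual escrow = $5,022.72
Base monthly escrow = $5,022.72 ÷ 12 = $418.56
Cushion = 2 × $418.56 = $837.12

$837.12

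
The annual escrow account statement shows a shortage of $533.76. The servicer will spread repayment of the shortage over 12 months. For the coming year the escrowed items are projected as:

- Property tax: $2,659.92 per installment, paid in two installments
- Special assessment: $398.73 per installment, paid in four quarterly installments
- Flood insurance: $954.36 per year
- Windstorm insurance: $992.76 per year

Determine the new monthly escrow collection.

$782.97

Property tax: $2,659.92 × 2 = $5,319.84 per year
Special assessment: $398.73 × 4 = $1,594.92 per year
Flood insurance: $954.36 per year
Windstorm insurance: $992.76 per year
Combined annual = $5,319.84 + $1,594.92 + $954.36 + $992.76 = $8,861.88
Per month = $8,861.88 / 12 = $738.49
Shortage per month = $533.76 / 12 = $44.48
Adjusted monthly = $738.49 + $44.48 = $782.97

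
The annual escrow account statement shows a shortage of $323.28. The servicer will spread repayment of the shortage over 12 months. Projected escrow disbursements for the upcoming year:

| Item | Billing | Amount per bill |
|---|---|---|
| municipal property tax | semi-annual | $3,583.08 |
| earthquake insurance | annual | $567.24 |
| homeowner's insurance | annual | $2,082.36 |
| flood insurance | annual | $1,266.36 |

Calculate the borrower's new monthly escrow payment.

Municipal property tax = $3,583.08 × 2 = $7,166.16 per year
Earthquake insurance = $567.24 per year
Homeowner's insurance = $2,082.36 per year
Flood insurance = $1,266.36 per year
Total annual escrow = $7,166.16 + $567.24 + $2,082.36 + $1,266.36 = $11,082.12
Monthly escrow = $11,082.12 / 12 = $923.51
Shortage spread = $323.28 ÷ 12 = $26.94/mo
Adjusted monthly = $923.51 + $26.94 = $950.45

$950.45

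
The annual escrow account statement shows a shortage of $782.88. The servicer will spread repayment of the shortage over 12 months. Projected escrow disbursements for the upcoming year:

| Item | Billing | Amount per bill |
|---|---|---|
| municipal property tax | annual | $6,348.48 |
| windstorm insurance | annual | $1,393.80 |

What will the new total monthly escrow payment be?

Municipal property tax — $6,348.48
Windstorm insurance — $1,393.80
Combined annual = $7,742.28
Monthly = $7,742.28 ÷ 12 = $645.19
Shortage spread = $782.88 ÷ 12 = $65.24/mo
New monthly escrow = $645.19 + $65.24 = $710.43

$710.43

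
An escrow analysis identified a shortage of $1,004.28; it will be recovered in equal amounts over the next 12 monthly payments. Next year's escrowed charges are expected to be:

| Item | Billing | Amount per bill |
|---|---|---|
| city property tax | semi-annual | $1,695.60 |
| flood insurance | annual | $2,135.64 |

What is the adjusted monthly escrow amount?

City property tax — $1,695.60 × 2 = $3,391.20 per year
Flood insurance — $2,135.64 per year
Total per year = $3,391.20 + $2,135.64 = $5,526.84
Base monthly escrow = $5,526.84 / 12 = $460.57
Monthly shortage recovery: $1,004.28 / 12 = $83.69
Adjusted monthly = $460.57 + $83.69 = $544.26

$544.26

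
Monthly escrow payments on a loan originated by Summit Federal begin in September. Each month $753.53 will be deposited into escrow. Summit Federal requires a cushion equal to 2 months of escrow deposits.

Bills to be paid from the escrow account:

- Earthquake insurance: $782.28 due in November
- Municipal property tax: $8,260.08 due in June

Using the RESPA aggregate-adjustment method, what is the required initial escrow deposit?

$3,014.12

Cushion = 2 × $753.53 = $1,507.06
Trial balance (start $0, +$753.53 each month, − disbursements):
  Sep: +$753.53 → $753.53
  Oct: +$753.53 → $1,507.06
  Nov: +$753.53 − $782.28 → $1,478.31
  Dec: +$753.53 → $2,231.84
  Jan: +$753.53 → $2,985.37
  Feb: +$753.53 → $3,738.90
  Mar: +$753.53 → $4,492.43
  Apr: +$753.53 → $5,245.96
  May: +$753.53 → $5,999.49
  Jun: +$753.53 − $8,260.08 → -$1,507.06
  Jul: +$753.53 → -$753.53
  Aug: +$753.53 → $0.00
Lowest trial balance = -$1,507.06 (Jun)
Initial deposit = cushion − low point = $1,507.06 − (-$1,507.06) = $3,014.12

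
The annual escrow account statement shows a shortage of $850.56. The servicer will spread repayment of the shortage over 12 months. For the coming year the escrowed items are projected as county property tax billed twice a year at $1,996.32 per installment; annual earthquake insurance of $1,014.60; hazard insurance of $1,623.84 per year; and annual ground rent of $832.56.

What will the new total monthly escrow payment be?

County property tax = $1,996.32 × 2 = $3,992.64 per year
Earthquake insurance = $1,014.60 per year
Hazard insurance = $1,623.84 per year
Ground rent = $832.56 per year
Total per year = $3,992.64 + $1,014.60 + $1,623.84 + $832.56 = $7,463.64
Monthly = $7,463.64 / 12 = $621.97
Monthly shortage recovery: $850.56 ÷ 12 = $70.88
Adjusted monthly = $621.97 + $70.88 = $692.85

$692.85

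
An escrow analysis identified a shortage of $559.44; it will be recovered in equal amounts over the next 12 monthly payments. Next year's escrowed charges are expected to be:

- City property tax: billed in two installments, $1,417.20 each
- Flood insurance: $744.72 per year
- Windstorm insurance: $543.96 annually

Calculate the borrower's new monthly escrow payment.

$390.21

City property tax — $1,417.20 × 2 = $2,834.40/yr
Flood insurance — $744.72/yr
Windstorm insurance — $543.96/yr
Combined annual = $4,123.08
Monthly escrow = $4,123.08 / 12 = $343.59
Shortage per month = $559.44 ÷ 12 = $46.62
New monthly escrow = $343.59 + $46.62 = $390.21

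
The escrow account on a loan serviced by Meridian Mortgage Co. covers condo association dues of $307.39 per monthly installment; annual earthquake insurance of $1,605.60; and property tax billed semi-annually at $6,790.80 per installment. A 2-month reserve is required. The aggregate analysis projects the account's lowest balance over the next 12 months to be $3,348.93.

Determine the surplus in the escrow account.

Condo association dues: $307.39 × 12 = $3,688.68/yr
Earthquake insurance: $1,605.60/yr
Property tax: $6,790.80 × 2 = $13,581.60/yr
Combined annual = $18,875.88
Monthly = $18,875.88 / 12 = $1,572.99
Required reserve = 2 × $1,572.99 = $3,145.98
Surplus = $3,348.93 − $3,145.98 = $202.95

$202.95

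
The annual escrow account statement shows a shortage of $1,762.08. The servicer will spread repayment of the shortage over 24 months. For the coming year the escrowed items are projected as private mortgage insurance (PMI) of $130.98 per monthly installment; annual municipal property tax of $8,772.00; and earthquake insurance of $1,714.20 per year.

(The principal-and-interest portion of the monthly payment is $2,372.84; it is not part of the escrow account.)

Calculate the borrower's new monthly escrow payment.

Private mortgage insurance (PMI): $130.98 × 12 = $1,571.76 per year
Municipal property tax: $8,772.00 per year
Earthquake insurance: $1,714.20 per year
Total per year = $1,571.76 + $8,772.00 + $1,714.20 = $12,057.96
Monthly escrow = $12,057.96 ÷ 12 = $1,004.83
Shortage per month = $1,762.08 ÷ 24 = $73.42
Adjusted monthly = $1,004.83 + $73.42 = $1,078.25

$1,078.25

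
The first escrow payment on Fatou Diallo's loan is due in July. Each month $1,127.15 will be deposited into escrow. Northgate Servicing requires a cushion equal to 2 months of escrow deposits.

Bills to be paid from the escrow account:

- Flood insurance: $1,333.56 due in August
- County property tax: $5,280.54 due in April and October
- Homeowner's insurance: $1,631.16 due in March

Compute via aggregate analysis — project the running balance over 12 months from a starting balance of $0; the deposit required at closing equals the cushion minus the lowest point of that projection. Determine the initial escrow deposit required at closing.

Cushion = 2 × $1,127.15 = $2,254.30
Trial balance (start $0, +$1,127.15 each month, − disbursements):
  Jul: +$1,127.15 → $1,127.15
  Aug: +$1,127.15 − $1,333.56 → $920.74
  Sep: +$1,127.15 → $2,047.89
  Oct: +$1,127.15 − $5,280.54 → -$2,105.50
  Nov: +$1,127.15 → -$978.35
  Dec: +$1,127.15 → $148.80
  Jan: +$1,127.15 → $1,275.95
  Feb: +$1,127.15 → $2,403.10
  Mar: +$1,127.15 − $1,631.16 → $1,899.09
  Apr: +$1,127.15 − $5,280.54 → -$2,254.30
  May: +$1,127.15 → -$1,127.15
  Jun: +$1,127.15 → $0.00
Lowest trial balance = -$2,254.30 (Apr)
Initial deposit = cushion − low point = $2,254.30 − (-$2,254.30) = $4,508.60

$4,508.60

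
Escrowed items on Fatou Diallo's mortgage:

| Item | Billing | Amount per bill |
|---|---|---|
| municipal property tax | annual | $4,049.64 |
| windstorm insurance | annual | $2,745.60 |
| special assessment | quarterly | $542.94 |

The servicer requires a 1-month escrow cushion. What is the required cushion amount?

Municipal property tax = $4,049.64
Windstorm insurance = $2,745.60
Special assessment = $542.94 × 4 = $2,171.76
Annual escrow total = $4,049.64 + $2,745.60 + $2,171.76 = $8,967.00
Base monthly escrow = $8,967.00 ÷ 12 = $747.25
Cushion = 1 × $747.25 = $747.25

$747.25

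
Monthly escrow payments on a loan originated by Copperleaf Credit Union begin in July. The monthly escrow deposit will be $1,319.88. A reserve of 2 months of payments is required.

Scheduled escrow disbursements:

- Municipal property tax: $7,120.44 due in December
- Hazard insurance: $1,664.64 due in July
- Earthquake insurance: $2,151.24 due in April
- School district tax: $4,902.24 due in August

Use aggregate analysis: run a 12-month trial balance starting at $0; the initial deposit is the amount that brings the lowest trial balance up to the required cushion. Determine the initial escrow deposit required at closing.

Cushion = 2 × $1,319.88 = $2,639.76
Trial balance (start $0, +$1,319.88 each month, − disbursements):
  Jul: +$1,319.88 − $1,664.64 → -$344.76
  Aug: +$1,319.88 − $4,902.24 → -$3,927.12
  Sep: +$1,319.88 → -$2,607.24
  Oct: +$1,319.88 → -$1,287.36
  Nov: +$1,319.88 → $32.52
  Dec: +$1,319.88 − $7,120.44 → -$5,768.04
  Jan: +$1,319.88 → -$4,448.16
  Feb: +$1,319.88 → -$3,128.28
  Mar: +$1,319.88 → -$1,808.40
  Apr: +$1,319.88 − $2,151.24 → -$2,639.76
  May: +$1,319.88 → -$1,319.88
  Jun: +$1,319.88 → $0.00
Lowest trial balance = -$5,768.04 (Dec)
Initial deposit = cushion − low point = $2,639.76 − (-$5,768.04) = $8,407.80

$8,407.80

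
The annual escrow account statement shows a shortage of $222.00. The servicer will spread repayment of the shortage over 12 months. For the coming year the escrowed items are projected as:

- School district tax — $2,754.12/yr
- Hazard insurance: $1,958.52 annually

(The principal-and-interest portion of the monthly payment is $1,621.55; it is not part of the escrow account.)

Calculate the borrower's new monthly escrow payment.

$411.22

School district tax: $2,754.12/yr
Hazard insurance: $1,958.52/yr
Yearly total = $2,754.12 + $1,958.52 = $4,712.64
Per month = $4,712.64 / 12 = $392.72
Shortage spread = $222.00 ÷ 12 = $18.50/mo
New monthly escrow = $392.72 + $18.50 = $411.22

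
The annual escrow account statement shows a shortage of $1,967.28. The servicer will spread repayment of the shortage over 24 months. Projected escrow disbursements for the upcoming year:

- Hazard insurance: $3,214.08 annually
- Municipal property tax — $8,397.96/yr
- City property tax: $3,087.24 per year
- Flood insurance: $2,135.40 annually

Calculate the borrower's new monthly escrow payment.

Hazard insurance: $3,214.08
Municipal property tax: $8,397.96
City property tax: $3,087.24
Flood insurance: $2,135.40
Yearly total = $3,214.08 + $8,397.96 + $3,087.24 + $2,135.40 = $16,834.68
Base monthly escrow = $16,834.68 / 12 = $1,402.89
Shortage spread = $1,967.28 / 24 = $81.97/mo
New monthly escrow = $1,402.89 + $81.97 = $1,484.86

$1,484.86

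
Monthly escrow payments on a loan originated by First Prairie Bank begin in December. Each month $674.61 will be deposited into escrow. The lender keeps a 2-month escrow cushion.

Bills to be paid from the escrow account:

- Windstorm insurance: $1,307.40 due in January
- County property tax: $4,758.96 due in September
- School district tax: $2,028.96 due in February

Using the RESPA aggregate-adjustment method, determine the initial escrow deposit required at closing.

Cushion = 2 × $674.61 = $1,349.22
Trial balance (start $0, +$674.61 each month, − disbursements):
  Dec: +$674.61 → $674.61
  Jan: +$674.61 − $1,307.40 → $41.82
  Feb: +$674.61 − $2,028.96 → -$1,312.53
  Mar: +$674.61 → -$637.92
  Apr: +$674.61 → $36.69
  May: +$674.61 → $711.30
  Jun: +$674.61 → $1,385.91
  Jul: +$674.61 → $2,060.52
  Aug: +$674.61 → $2,735.13
  Sep: +$674.61 − $4,758.96 → -$1,349.22
  Oct: +$674.61 → -$674.61
  Nov: +$674.61 → $0.00
Lowest trial balance = -$1,349.22 (Sep)
Initial deposit = cushion − low point = $1,349.22 − (-$1,349.22) = $2,698.44

$2,698.44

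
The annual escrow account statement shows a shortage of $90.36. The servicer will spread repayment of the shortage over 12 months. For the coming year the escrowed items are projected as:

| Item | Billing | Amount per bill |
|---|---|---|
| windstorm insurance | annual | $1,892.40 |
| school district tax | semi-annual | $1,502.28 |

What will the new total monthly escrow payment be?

Windstorm insurance: $1,892.40 per year
School district tax: $1,502.28 × 2 = $3,004.56 per year
Annual escrow total = $1,892.40 + $3,004.56 = $4,896.96
Per month = $4,896.96 / 12 = $408.08
Shortage per month = $90.36 / 12 = $7.53
Adjusted monthly = $408.08 + $7.53 = $415.61

$415.61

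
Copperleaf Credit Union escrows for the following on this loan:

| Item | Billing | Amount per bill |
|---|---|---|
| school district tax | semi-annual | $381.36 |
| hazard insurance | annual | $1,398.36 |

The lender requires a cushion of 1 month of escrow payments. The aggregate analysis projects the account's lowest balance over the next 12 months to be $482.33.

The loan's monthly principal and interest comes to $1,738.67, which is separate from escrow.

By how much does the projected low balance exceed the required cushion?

$302.24

School district tax = $381.36 × 2 = $762.72 annually
Hazard insurance = $1,398.36 annually
Yearly total = $2,161.08
Base monthly escrow = $2,161.08 ÷ 12 = $180.09
Required reserve = 1 × $180.09 = $180.09
Excess over cushion: $482.33 − $180.09 = $302.24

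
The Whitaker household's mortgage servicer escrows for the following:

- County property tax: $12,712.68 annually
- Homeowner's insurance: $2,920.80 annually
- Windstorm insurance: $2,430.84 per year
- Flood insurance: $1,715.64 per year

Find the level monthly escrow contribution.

County property tax = $12,712.68
Homeowner's insurance = $2,920.80
Windstorm insurance = $2,430.84
Flood insurance = $1,715.64
Yearly total = $12,712.68 + $2,920.80 + $2,430.84 + $1,715.64 = $19,779.96
Per month = $19,779.96 ÷ 12 = $1,648.33

$1,648.33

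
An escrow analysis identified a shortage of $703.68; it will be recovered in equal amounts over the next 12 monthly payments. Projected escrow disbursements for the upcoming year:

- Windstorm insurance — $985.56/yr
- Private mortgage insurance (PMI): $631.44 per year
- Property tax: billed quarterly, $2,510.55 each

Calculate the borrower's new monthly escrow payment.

Windstorm insurance — $985.56/yr
Private mortgage insurance (PMI) — $631.44/yr
Property tax — $2,510.55 × 4 = $10,042.20/yr
Annual escrow total = $985.56 + $631.44 + $10,042.20 = $11,659.20
Monthly = $11,659.20 ÷ 12 = $971.60
Shortage per month = $703.68 ÷ 12 = $58.64
New monthly escrow = $971.60 + $58.64 = $1,030.24

$1,030.24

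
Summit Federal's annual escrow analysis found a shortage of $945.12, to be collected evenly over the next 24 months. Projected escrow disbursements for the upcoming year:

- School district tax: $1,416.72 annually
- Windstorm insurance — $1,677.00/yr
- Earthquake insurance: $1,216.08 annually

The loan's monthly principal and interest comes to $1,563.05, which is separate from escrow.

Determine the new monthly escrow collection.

School district tax: $1,416.72/yr
Windstorm insurance: $1,677.00/yr
Earthquake insurance: $1,216.08/yr
Yearly total = $1,416.72 + $1,677.00 + $1,216.08 = $4,309.80
Base monthly escrow = $4,309.80 ÷ 12 = $359.15
Monthly shortage recovery: $945.12 ÷ 24 = $39.38
New monthly escrow = $359.15 + $39.38 = $398.53

$398.53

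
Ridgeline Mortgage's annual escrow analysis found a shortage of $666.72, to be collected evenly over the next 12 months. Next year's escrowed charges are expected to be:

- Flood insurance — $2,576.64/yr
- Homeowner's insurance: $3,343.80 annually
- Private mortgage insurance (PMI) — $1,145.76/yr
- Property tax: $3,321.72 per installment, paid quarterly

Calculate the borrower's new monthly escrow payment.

$1,751.65

Flood insurance = $2,576.64 per year
Homeowner's insurance = $3,343.80 per year
Private mortgage insurance (PMI) = $1,145.76 per year
Property tax = $3,321.72 × 4 = $13,286.88 per year
Yearly total = $20,353.08
Per month = $20,353.08 ÷ 12 = $1,696.09
Shortage per month = $666.72 / 12 = $55.56
Adjusted monthly = $1,696.09 + $55.56 = $1,751.65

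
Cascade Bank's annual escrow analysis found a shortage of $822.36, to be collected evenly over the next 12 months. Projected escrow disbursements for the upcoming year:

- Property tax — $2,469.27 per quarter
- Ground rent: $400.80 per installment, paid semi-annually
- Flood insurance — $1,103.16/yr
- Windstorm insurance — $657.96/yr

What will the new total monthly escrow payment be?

Property tax: $2,469.27 × 4 = $9,877.08/yr
Ground rent: $400.80 × 2 = $801.60/yr
Flood insurance: $1,103.16/yr
Windstorm insurance: $657.96/yr
Total per year = $9,877.08 + $801.60 + $1,103.16 + $657.96 = $12,439.80
Monthly = $12,439.80 ÷ 12 = $1,036.65
Shortage spread = $822.36 ÷ 12 = $68.53/mo
New monthly escrow = $1,036.65 + $68.53 = $1,105.18

$1,105.18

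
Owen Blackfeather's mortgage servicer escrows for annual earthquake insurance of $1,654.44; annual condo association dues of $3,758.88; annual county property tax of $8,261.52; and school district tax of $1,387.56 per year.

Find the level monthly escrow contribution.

$1,255.20

Earthquake insurance = $1,654.44 per year
Condo association dues = $3,758.88 per year
County property tax = $8,261.52 per year
School district tax = $1,387.56 per year
Annual escrow total = $1,654.44 + $3,758.88 + $8,261.52 + $1,387.56 = $15,062.40
Per month = $15,062.40 / 12 = $1,255.20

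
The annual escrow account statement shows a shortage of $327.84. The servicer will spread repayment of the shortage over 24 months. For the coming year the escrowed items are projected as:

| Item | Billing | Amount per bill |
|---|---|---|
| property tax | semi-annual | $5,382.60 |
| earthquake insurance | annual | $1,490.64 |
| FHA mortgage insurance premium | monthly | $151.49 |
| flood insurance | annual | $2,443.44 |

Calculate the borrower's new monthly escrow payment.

Property tax = $5,382.60 × 2 = $10,765.20
Earthquake insurance = $1,490.64
FHA mortgage insurance premium = $151.49 × 12 = $1,817.88
Flood insurance = $2,443.44
Combined annual = $10,765.20 + $1,490.64 + $1,817.88 + $2,443.44 = $16,517.16
Per month = $16,517.16 ÷ 12 = $1,376.43
Shortage per month = $327.84 / 24 = $13.66
Adjusted monthly = $1,376.43 + $13.66 = $1,390.09

$1,390.09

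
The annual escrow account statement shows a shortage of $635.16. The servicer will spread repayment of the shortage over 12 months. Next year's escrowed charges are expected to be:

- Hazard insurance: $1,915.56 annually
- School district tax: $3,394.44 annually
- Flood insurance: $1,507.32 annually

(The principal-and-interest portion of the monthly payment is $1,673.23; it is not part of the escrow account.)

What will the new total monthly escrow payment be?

Hazard insurance: $1,915.56 per year
School district tax: $3,394.44 per year
Flood insurance: $1,507.32 per year
Total per year = $1,915.56 + $3,394.44 + $1,507.32 = $6,817.32
Base monthly escrow = $6,817.32 ÷ 12 = $568.11
Shortage per month = $635.16 ÷ 12 = $52.93
New monthly escrow = $568.11 + $52.93 = $621.04

$621.04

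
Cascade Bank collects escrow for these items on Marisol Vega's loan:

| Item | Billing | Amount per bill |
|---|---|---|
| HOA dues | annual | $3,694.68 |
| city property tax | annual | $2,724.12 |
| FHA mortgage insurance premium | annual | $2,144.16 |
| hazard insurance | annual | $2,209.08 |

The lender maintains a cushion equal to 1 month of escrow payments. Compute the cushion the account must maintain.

HOA dues = $3,694.68
City property tax = $2,724.12
FHA mortgage insurance premium = $2,144.16
Hazard insurance = $2,209.08
Total annual escrow = $3,694.68 + $2,724.12 + $2,144.16 + $2,209.08 = $10,772.04
Monthly escrow = $10,772.04 / 12 = $897.67
Cushion = 1 × $897.67 = $897.67

$897.67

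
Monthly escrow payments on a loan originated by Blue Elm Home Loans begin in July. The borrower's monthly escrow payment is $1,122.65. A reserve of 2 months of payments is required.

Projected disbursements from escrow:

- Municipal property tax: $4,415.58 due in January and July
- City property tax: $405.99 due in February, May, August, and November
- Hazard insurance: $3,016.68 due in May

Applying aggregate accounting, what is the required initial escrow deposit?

Cushion = 2 × $1,122.65 = $2,245.30
Trial balance (start $0, +$1,122.65 each month, − disbursements):
  Jul: +$1,122.65 − $4,415.58 → -$3,292.93
  Aug: +$1,122.65 − $405.99 → -$2,576.27
  Sep: +$1,122.65 → -$1,453.62
  Oct: +$1,122.65 → -$330.97
  Nov: +$1,122.65 − $405.99 → $385.69
  Dec: +$1,122.65 → $1,508.34
  Jan: +$1,122.65 − $4,415.58 → -$1,784.59
  Feb: +$1,122.65 − $405.99 → -$1,067.93
  Mar: +$1,122.65 → $54.72
  Apr: +$1,122.65 → $1,177.37
  May: +$1,122.65 − $3,422.67 → -$1,122.65
  Jun: +$1,122.65 → $0.00
Lowest trial balance = -$3,292.93 (Jul)
Initial deposit = cushion − low point = $2,245.30 − (-$3,292.93) = $5,538.23

$5,538.23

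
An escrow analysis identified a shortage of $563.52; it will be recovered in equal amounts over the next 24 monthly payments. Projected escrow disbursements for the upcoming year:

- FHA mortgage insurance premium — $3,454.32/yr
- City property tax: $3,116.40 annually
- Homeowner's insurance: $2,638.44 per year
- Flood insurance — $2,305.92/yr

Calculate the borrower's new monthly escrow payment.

$983.07

FHA mortgage insurance premium — $3,454.32 annually
City property tax — $3,116.40 annually
Homeowner's insurance — $2,638.44 annually
Flood insurance — $2,305.92 annually
Combined annual = $3,454.32 + $3,116.40 + $2,638.44 + $2,305.92 = $11,515.08
Monthly escrow = $11,515.08 ÷ 12 = $959.59
Shortage spread = $563.52 / 24 = $23.48/mo
Adjusted monthly = $959.59 + $23.48 = $983.07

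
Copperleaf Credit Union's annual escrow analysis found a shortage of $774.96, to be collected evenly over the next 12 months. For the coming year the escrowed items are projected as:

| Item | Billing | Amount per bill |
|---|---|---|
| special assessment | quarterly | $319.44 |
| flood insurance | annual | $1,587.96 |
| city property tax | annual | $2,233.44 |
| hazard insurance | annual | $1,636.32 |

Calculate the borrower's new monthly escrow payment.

Special assessment: $319.44 × 4 = $1,277.76/yr
Flood insurance: $1,587.96/yr
City property tax: $2,233.44/yr
Hazard insurance: $1,636.32/yr
Total annual escrow = $1,277.76 + $1,587.96 + $2,233.44 + $1,636.32 = $6,735.48
Base monthly escrow = $6,735.48 ÷ 12 = $561.29
Shortage per month = $774.96 / 12 = $64.58
Adjusted monthly = $561.29 + $64.58 = $625.87

$625.87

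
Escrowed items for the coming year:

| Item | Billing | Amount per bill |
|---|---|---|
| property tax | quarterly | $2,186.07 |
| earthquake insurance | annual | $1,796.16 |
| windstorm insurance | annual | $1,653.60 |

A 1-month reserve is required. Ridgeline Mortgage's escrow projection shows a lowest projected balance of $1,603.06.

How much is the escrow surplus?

Property tax — $2,186.07 × 4 = $8,744.28 annually
Earthquake insurance — $1,796.16 annually
Windstorm insurance — $1,653.60 annually
Total per year = $8,744.28 + $1,796.16 + $1,653.60 = $12,194.04
Monthly = $12,194.04 ÷ 12 = $1,016.17
Cushion = 1 × $1,016.17 = $1,016.17
Excess over cushion: $1,603.06 − $1,016.17 = $586.89

$586.89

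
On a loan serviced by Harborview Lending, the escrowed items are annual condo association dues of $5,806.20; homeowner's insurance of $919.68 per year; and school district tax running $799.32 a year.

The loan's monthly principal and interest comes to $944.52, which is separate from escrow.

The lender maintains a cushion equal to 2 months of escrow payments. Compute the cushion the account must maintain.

$1,254.20

Condo association dues = $5,806.20
Homeowner's insurance = $919.68
School district tax = $799.32
Combined annual = $7,525.20
Base monthly escrow = $7,525.20 ÷ 12 = $627.10
Cushion = 2 × $627.10 = $1,254.20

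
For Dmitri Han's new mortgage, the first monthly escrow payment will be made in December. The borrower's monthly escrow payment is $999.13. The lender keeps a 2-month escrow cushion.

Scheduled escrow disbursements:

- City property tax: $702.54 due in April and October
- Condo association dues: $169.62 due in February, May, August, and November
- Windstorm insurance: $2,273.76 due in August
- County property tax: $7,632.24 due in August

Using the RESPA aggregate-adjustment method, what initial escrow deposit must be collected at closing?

$4,123.49

Cushion = 2 × $999.13 = $1,998.26
Trial balance (start $0, +$999.13 each month, − disbursements):
  Dec: +$999.13 → $999.13
  Jan: +$999.13 → $1,998.26
  Feb: +$999.13 − $169.62 → $2,827.77
  Mar: +$999.13 → $3,826.90
  Apr: +$999.13 − $702.54 → $4,123.49
  May: +$999.13 − $169.62 → $4,953.00
  Jun: +$999.13 → $5,952.13
  Jul: +$999.13 → $6,951.26
  Aug: +$999.13 − $10,075.62 → -$2,125.23
  Sep: +$999.13 → -$1,126.10
  Oct: +$999.13 − $702.54 → -$829.51
  Nov: +$999.13 − $169.62 → $0.00
Lowest trial balance = -$2,125.23 (Aug)
Initial deposit = cushion − low point = $1,998.26 − (-$2,125.23) = $4,123.49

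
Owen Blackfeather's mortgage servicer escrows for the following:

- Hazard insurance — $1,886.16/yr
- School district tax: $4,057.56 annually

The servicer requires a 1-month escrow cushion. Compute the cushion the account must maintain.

Hazard insurance — $1,886.16
School district tax — $4,057.56
Annual escrow total = $5,943.72
Monthly = $5,943.72 ÷ 12 = $495.31
Reserve = 1 × $495.31 = $495.31

$495.31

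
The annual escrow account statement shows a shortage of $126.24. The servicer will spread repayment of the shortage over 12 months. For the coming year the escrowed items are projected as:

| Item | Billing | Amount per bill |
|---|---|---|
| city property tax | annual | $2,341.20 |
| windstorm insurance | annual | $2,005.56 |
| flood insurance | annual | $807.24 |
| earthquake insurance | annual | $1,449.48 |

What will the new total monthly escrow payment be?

City property tax — $2,341.20 per year
Windstorm insurance — $2,005.56 per year
Flood insurance — $807.24 per year
Earthquake insurance — $1,449.48 per year
Yearly total = $6,603.48
Monthly = $6,603.48 ÷ 12 = $550.29
Shortage spread = $126.24 ÷ 12 = $10.52/mo
Adjusted monthly = $550.29 + $10.52 = $560.81

$560.81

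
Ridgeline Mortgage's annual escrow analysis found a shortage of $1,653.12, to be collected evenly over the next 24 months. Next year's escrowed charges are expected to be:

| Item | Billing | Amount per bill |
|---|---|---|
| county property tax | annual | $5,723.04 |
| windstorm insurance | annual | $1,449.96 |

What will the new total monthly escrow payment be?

County property tax: $5,723.04
Windstorm insurance: $1,449.96
Yearly total = $5,723.04 + $1,449.96 = $7,173.00
Per month = $7,173.00 / 12 = $597.75
Monthly shortage recovery: $1,653.12 / 24 = $68.88
Adjusted monthly = $597.75 + $68.88 = $666.63

$666.63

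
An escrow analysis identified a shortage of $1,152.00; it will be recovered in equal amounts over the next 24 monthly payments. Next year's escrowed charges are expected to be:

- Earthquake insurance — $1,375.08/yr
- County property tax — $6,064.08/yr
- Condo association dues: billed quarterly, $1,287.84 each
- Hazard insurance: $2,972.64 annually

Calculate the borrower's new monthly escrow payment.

Earthquake insurance = $1,375.08/yr
County property tax = $6,064.08/yr
Condo association dues = $1,287.84 × 4 = $5,151.36/yr
Hazard insurance = $2,972.64/yr
Total annual escrow = $15,563.16
Monthly escrow = $15,563.16 / 12 = $1,296.93
Monthly shortage recovery: $1,152.00 / 24 = $48.00
Adjusted monthly = $1,296.93 + $48.00 = $1,344.93

$1,344.93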